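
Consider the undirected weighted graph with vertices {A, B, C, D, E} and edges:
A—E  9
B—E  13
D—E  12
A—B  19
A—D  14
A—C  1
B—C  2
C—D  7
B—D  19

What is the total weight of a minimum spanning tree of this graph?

19

Sort edges by weight, then run Kruskal:
A—C (1): add — endpoints in different components.
B—C (2): add — endpoints in different components.
C—D (7): add — endpoints in different components.
A—E (9): add — endpoints in different components.
MST edges: A—C, B—C, C—D, A—E; total weight 1+2+7+9 = 19.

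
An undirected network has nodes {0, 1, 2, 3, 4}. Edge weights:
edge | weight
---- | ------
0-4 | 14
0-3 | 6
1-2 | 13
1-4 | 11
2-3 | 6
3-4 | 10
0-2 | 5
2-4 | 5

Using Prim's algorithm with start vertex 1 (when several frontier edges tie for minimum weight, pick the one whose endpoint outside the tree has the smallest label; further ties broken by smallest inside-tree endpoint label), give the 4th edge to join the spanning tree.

0-3

Prim's algorithm from 1:
Step 1: cheapest edge leaving the tree is 1-4 (11); add 4.
Step 2: cheapest edge leaving the tree is 2-4 (5); add 2.
Step 3: cheapest edge leaving the tree is 0-2 (5); add 0.
Step 4: cheapest edge leaving the tree is 0-3 (6); add 3.
The 4th edge added is 0-3.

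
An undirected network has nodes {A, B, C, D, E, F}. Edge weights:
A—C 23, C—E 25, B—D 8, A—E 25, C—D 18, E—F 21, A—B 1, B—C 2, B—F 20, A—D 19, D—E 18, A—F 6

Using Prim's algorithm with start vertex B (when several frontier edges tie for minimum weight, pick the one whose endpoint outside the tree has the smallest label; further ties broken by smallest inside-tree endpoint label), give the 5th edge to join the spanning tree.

Prim, starting at B.
Step 1: frontier [A—B 1, B—C 2, B—D 8, B—F 20] → take A—B (1); add A.
Step 2: frontier [A—F 6, A—D 19, A—C 23, A—E 25, B—C 2, B—D 8, B—F 20] → take B—C (2); add C.
Step 3: frontier [A—F 6, A—D 19, A—E 25, B—D 8, B—F 20, C—D 18, C—E 25] → take A—F (6); add F.
Step 4: frontier [A—D 19, A—E 25, B—D 8, C—D 18, C—E 25, E—F 21] → take B—D (8); add D.
Step 5: frontier [A—E 25, C—E 25, D—E 18, E—F 21] → take D—E (18); add E.
The 5th edge added is D—E.

D-E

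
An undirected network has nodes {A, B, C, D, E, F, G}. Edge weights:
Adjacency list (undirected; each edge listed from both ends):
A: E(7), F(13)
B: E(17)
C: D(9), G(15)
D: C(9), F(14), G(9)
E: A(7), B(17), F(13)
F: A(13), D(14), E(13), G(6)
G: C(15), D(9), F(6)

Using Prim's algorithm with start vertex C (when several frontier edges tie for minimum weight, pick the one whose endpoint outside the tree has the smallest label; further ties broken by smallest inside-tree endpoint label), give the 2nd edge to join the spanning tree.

Prim's algorithm from C:
Step 1: frontier [C-D 9, C-G 15] → take C-D (9); add D.
Step 2: frontier [C-G 15, D-G 9, D-F 14] → take D-G (9); add G.
Step 3: frontier [D-F 14, F-G 6] → take F-G (6); add F.
Step 4: frontier [A-F 13, E-F 13] → take A-F (13); add A.
Step 5: frontier [A-E 7, E-F 13] → take A-E (7); add E.
Step 6: frontier [B-E 17] → take B-E (17); add B.
The 2nd edge added is D-G.

D-G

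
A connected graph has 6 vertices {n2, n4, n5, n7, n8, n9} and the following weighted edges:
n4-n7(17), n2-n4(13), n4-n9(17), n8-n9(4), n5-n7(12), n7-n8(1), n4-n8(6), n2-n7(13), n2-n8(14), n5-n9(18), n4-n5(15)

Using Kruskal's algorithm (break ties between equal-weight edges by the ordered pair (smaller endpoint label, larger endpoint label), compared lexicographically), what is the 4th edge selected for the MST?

n5-n7

Kruskal's algorithm — process edges by increasing weight (ties by edge label):
n7-n8 (1): add. Components now {n4} {n2} {n7,n8} {n5} {n9}
n8-n9 (4): add. Components now {n4} {n2} {n7,n8,n9} {n5}
n4-n8 (6): add. Components now {n4,n7,n8,n9} {n2} {n5}
n5-n7 (12): add. Components now {n4,n5,n7,n8,n9} {n2}
n2-n4 (13): add. Components now {n2,n4,n5,n7,n8,n9}
The 4th edge added is n5-n7.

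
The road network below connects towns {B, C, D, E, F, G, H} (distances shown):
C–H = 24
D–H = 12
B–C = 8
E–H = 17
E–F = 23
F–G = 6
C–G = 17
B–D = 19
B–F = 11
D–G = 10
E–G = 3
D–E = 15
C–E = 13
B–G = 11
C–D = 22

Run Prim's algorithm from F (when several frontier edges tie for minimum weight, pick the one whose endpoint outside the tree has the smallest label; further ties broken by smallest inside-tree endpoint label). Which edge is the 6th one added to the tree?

Prim, starting at F.
Step 1: cheapest edge leaving the tree is F–G (6); add G.
Step 2: cheapest edge leaving the tree is E–G (3); add E.
Step 3: cheapest edge leaving the tree is D–G (10); add D.
Step 4: cheapest edge leaving the tree is B–F (11); add B.
Step 5: cheapest edge leaving the tree is B–C (8); add C.
Step 6: cheapest edge leaving the tree is D–H (12); add H.
The 6th edge added is D–H.

D-H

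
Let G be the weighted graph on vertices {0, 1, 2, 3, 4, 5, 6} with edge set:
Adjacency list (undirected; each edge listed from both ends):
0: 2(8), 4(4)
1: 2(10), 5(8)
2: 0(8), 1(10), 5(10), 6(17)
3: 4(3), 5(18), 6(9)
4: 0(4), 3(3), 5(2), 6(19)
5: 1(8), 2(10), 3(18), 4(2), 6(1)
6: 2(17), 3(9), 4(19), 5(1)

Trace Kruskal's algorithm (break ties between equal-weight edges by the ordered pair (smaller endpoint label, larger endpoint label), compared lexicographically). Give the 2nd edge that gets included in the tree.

4-5

Sort edges by weight, then run Kruskal:
5–6 (1): add — endpoints in different components.
4–5 (2): add — endpoints in different components.
3–4 (3): add — endpoints in different components.
0–4 (4): add — endpoints in different components.
0–2 (8): add — endpoints in different components.
1–5 (8): add — endpoints in different components.
The 2nd edge added is 4–5.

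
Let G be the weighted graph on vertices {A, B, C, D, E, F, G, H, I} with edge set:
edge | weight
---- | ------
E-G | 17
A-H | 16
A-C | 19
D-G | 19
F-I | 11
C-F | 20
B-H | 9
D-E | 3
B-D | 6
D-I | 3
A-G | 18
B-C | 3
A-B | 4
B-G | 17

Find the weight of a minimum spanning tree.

56

Sort edges by weight, then run Kruskal:
B-C (3): add — endpoints in different components.
D-E (3): add — endpoints in different components.
D-I (3): add — endpoints in different components.
A-B (4): add — endpoints in different components.
B-D (6): add — endpoints in different components.
B-H (9): add — endpoints in different components.
F-I (11): add — endpoints in different components.
A-H (16): skip — A and H already connected.
B-G (17): add — endpoints in different components.
MST edges: B-C, D-E, D-I, A-B, B-D, B-H, F-I, B-G; total weight 3+3+3+4+6+9+11+17 = 56.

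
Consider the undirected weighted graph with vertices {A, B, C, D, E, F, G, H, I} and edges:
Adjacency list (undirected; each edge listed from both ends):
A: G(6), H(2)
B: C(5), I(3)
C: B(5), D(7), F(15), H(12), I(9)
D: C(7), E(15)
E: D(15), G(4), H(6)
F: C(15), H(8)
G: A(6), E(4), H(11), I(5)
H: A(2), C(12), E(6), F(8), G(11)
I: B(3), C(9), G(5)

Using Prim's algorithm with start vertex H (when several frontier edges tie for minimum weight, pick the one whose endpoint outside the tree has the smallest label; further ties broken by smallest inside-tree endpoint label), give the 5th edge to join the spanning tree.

B-I

Prim's algorithm from H:
Step 1: cheapest edge leaving the tree is A–H (2); add A.
Step 2: cheapest edge leaving the tree is E–H (6); add E.
Step 3: cheapest edge leaving the tree is E–G (4); add G.
Step 4: cheapest edge leaving the tree is G–I (5); add I.
Step 5: cheapest edge leaving the tree is B–I (3); add B.
Step 6: cheapest edge leaving the tree is B–C (5); add C.
Step 7: cheapest edge leaving the tree is C–D (7); add D.
Step 8: cheapest edge leaving the tree is F–H (8); add F.
The 5th edge added is B–I.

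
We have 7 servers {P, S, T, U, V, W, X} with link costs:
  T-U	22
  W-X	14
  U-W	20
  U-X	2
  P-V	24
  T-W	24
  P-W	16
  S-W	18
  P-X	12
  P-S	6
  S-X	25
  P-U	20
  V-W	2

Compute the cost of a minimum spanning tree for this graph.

Kruskal: consider edges lightest-first.
U-X (2): add. Components now {W} {T} {U,X} {S} {P} {V}
V-W (2): add. Components now {V,W} {T} {U,X} {S} {P}
P-S (6): add. Components now {V,W} {T} {U,X} {P,S}
P-X (12): add. Components now {V,W} {T} {P,S,U,X}
W-X (14): add. Components now {P,S,U,V,W,X} {T}
P-W (16): skip — W and P already connected.
S-W (18): skip — W and S already connected.
P-U (20): skip — U and P already connected.
U-W (20): skip — W and U already connected.
T-U (22): add. Components now {P,S,T,U,V,W,X}
MST edges: U-X, V-W, P-S, P-X, W-X, T-U; total weight 2+2+6+12+14+22 = 58.

58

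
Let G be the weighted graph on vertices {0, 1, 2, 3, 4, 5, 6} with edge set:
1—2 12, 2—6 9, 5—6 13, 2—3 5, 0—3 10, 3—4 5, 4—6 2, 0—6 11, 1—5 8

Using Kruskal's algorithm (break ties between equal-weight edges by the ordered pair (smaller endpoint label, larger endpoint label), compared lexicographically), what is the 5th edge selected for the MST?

Sort edges by weight, then run Kruskal:
4—6 (2): add. Components now {0} {1} {2} {3} {4,6} {5}
2—3 (5): add. Components now {0} {1} {2,3} {4,6} {5}
3—4 (5): add. Components now {0} {1} {2,3,4,6} {5}
1—5 (8): add. Components now {0} {1,5} {2,3,4,6}
2—6 (9): skip — 2 and 6 already connected.
0—3 (10): add. Components now {0,2,3,4,6} {1,5}
0—6 (11): skip — 0 and 6 already connected.
1—2 (12): add. Components now {0,1,2,3,4,5,6}
The 5th edge added is 0—3.

0-3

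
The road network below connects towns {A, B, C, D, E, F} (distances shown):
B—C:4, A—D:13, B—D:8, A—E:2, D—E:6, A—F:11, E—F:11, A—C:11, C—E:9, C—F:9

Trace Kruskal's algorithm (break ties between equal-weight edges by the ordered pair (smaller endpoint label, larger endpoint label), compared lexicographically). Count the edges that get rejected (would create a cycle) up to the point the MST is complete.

1

Sort edges by weight, then run Kruskal:
A—E (2): add. Components now {A,E} {B} {C} {D} {F}
B—C (4): add. Components now {A,E} {B,C} {D} {F}
D—E (6): add. Components now {A,D,E} {B,C} {F}
B—D (8): add. Components now {A,B,C,D,E} {F}
C—E (9): skip — C and E already connected.
C—F (9): add. Components now {A,B,C,D,E,F}
Edges rejected before the tree was complete: 1.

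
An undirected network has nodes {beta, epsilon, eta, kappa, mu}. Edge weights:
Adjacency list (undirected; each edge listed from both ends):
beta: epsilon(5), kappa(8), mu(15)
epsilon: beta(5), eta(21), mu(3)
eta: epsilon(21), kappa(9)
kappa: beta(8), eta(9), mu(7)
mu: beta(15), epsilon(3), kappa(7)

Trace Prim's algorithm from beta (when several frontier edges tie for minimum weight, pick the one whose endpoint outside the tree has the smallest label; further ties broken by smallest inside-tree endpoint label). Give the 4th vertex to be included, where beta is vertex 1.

kappa

Prim, starting at beta.
Step 1: cheapest edge leaving the tree is beta—epsilon (5); add epsilon.
Step 2: cheapest edge leaving the tree is epsilon—mu (3); add mu.
Step 3: cheapest edge leaving the tree is kappa—mu (7); add kappa.
Step 4: cheapest edge leaving the tree is eta—kappa (9); add eta.
Vertex order: beta, epsilon, mu, kappa, eta. The 4th vertex is kappa.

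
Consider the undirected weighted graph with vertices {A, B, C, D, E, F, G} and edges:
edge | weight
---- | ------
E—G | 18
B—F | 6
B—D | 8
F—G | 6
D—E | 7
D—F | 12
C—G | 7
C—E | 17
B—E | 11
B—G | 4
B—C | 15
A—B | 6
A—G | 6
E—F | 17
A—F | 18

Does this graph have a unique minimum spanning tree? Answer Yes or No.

Sort edges by weight, then run Kruskal:
B—G (4): add — endpoints in different components.
A—B (6): add — endpoints in different components.
A—G (6): skip — A and G already connected.
B—F (6): add — endpoints in different components.
F—G (6): skip — F and G already connected.
C—G (7): add — endpoints in different components.
D—E (7): add — endpoints in different components.
B—D (8): add — endpoints in different components.
Non-tree edge A—G has weight 6, equal to the heaviest edge on its tree cycle — swapping gives another MST of the same weight. Not unique.

No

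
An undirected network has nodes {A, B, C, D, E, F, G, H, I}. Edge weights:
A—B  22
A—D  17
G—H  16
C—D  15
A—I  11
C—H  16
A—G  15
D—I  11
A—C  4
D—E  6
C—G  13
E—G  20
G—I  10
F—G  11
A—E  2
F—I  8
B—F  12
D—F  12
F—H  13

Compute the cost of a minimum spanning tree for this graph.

66

Kruskal: consider edges lightest-first.
A—E (2): add — endpoints in different components.
A—C (4): add — endpoints in different components.
D—E (6): add — endpoints in different components.
F—I (8): add — endpoints in different components.
G—I (10): add — endpoints in different components.
A—I (11): add — endpoints in different components.
D—I (11): skip — D and I already connected.
F—G (11): skip — F and G already connected.
B—F (12): add — endpoints in different components.
D—F (12): skip — D and F already connected.
C—G (13): skip — C and G already connected.
F—H (13): add — endpoints in different components.
MST edges: A—E, A—C, D—E, F—I, G—I, A—I, B—F, F—H; total weight 2+4+6+8+10+11+12+13 = 66.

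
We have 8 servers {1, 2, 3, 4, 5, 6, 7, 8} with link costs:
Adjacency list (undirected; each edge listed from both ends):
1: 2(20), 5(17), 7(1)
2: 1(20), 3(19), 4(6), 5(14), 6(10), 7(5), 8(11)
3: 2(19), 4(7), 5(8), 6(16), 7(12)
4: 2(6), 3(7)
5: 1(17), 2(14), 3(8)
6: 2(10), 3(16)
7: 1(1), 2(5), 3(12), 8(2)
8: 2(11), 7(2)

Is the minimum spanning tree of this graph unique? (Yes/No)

Yes

Sort edges by weight, then run Kruskal:
1—7 (1): add — endpoints in different components.
7—8 (2): add — endpoints in different components.
2—7 (5): add — endpoints in different components.
2—4 (6): add — endpoints in different components.
3—4 (7): add — endpoints in different components.
3—5 (8): add — endpoints in different components.
2—6 (10): add — endpoints in different components.
Every non-tree edge has weight strictly greater than the heaviest edge on the tree path between its endpoints, so the MST is unique.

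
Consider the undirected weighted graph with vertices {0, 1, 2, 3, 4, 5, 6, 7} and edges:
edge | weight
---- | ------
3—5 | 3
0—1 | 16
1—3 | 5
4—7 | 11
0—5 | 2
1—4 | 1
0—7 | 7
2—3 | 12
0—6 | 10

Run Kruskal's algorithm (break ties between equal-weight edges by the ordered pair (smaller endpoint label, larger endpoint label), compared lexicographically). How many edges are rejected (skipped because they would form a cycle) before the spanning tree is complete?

1

Kruskal: consider edges lightest-first.
1—4 (1): add — endpoints in different components.
0—5 (2): add — endpoints in different components.
3—5 (3): add — endpoints in different components.
1—3 (5): add — endpoints in different components.
0—7 (7): add — endpoints in different components.
0—6 (10): add — endpoints in different components.
4—7 (11): skip — 4 and 7 already connected.
2—3 (12): add — endpoints in different components.
Edges rejected before the tree was complete: 1.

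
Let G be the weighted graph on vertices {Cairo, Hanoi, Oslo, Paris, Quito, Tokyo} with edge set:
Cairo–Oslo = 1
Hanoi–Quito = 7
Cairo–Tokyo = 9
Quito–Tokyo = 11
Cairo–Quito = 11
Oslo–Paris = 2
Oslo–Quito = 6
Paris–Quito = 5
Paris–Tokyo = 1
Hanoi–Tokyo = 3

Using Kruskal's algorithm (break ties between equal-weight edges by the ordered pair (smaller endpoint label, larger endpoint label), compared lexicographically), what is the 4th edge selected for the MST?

Kruskal's algorithm — process edges by increasing weight (ties by edge label):
Cairo–Oslo (1): add. Components now {Hanoi} {Cairo,Oslo} {Quito} {Paris} {Tokyo}
Paris–Tokyo (1): add. Components now {Hanoi} {Cairo,Oslo} {Quito} {Paris,Tokyo}
Oslo–Paris (2): add. Components now {Hanoi} {Cairo,Oslo,Paris,Tokyo} {Quito}
Hanoi–Tokyo (3): add. Components now {Cairo,Hanoi,Oslo,Paris,Tokyo} {Quito}
Paris–Quito (5): add. Components now {Cairo,Hanoi,Oslo,Paris,Quito,Tokyo}
The 4th edge added is Hanoi–Tokyo.

Hanoi-Tokyo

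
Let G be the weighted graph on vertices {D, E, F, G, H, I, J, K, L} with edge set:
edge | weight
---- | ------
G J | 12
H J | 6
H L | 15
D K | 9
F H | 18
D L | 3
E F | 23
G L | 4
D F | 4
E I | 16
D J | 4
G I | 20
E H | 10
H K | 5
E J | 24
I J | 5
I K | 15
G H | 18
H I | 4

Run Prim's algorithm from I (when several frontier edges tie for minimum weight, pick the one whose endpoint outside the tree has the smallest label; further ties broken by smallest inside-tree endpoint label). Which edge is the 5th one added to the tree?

D-F

Grow the tree from I using Prim:
Step 1: cheapest edge leaving the tree is H I (4); add H.
Step 2: cheapest edge leaving the tree is I J (5); add J.
Step 3: cheapest edge leaving the tree is D J (4); add D.
Step 4: cheapest edge leaving the tree is D L (3); add L.
Step 5: cheapest edge leaving the tree is D F (4); add F.
Step 6: cheapest edge leaving the tree is G L (4); add G.
Step 7: cheapest edge leaving the tree is H K (5); add K.
Step 8: cheapest edge leaving the tree is E H (10); add E.
The 5th edge added is D F.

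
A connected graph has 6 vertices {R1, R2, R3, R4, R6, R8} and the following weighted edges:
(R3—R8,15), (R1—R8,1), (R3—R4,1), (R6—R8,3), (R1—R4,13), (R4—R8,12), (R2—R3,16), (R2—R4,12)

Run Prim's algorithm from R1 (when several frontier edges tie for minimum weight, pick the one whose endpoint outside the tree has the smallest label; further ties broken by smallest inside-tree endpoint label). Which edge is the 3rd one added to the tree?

R4-R8

Grow the tree from R1 using Prim:
Step 1: cheapest edge leaving the tree is R1—R8 (1); add R8.
Step 2: cheapest edge leaving the tree is R6—R8 (3); add R6.
Step 3: cheapest edge leaving the tree is R4—R8 (12); add R4.
Step 4: cheapest edge leaving the tree is R3—R4 (1); add R3.
Step 5: cheapest edge leaving the tree is R2—R4 (12); add R2.
The 3rd edge added is R4—R8.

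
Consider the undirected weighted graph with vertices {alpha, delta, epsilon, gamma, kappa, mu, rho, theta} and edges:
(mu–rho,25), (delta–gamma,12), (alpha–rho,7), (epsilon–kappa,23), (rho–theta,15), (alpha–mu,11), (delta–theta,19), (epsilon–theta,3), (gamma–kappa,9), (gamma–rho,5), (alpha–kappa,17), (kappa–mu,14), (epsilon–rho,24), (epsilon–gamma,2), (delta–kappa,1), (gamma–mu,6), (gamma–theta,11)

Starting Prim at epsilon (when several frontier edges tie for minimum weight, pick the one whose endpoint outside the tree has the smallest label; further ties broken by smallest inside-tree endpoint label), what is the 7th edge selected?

delta-kappa

Grow the tree from epsilon using Prim:
Step 1: cheapest edge leaving the tree is epsilon–gamma (2); add gamma.
Step 2: cheapest edge leaving the tree is epsilon–theta (3); add theta.
Step 3: cheapest edge leaving the tree is gamma–rho (5); add rho.
Step 4: cheapest edge leaving the tree is gamma–mu (6); add mu.
Step 5: cheapest edge leaving the tree is alpha–rho (7); add alpha.
Step 6: cheapest edge leaving the tree is gamma–kappa (9); add kappa.
Step 7: cheapest edge leaving the tree is delta–kappa (1); add delta.
The 7th edge added is delta–kappa.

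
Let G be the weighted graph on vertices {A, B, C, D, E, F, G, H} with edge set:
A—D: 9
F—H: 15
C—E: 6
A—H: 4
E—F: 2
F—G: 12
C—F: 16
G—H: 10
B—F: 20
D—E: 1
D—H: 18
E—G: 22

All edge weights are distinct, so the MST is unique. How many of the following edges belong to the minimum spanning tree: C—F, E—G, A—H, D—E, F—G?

Kruskal's algorithm — process edges by increasing weight (ties by edge label):
D—E (1): add — endpoints in different components.
E—F (2): add — endpoints in different components.
A—H (4): add — endpoints in different components.
C—E (6): add — endpoints in different components.
A—D (9): add — endpoints in different components.
G—H (10): add — endpoints in different components.
F—G (12): skip — F and G already connected.
F—H (15): skip — F and H already connected.
C—F (16): skip — C and F already connected.
D—H (18): skip — D and H already connected.
B—F (20): add — endpoints in different components.
MST edge set: {D—E, E—F, A—H, C—E, A—D, G—H, B—F}.
Of the listed edges, {A—H, D—E} are in the MST → 2.

2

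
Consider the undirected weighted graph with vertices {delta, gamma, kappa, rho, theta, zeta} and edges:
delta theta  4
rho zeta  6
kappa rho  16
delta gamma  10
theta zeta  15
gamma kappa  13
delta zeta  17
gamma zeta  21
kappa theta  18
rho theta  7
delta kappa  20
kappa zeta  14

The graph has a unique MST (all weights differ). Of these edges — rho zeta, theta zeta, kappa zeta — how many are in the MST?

1

Kruskal's algorithm — process edges by increasing weight (ties by edge label):
delta theta (4): add. Components now {zeta} {kappa} {delta,theta} {gamma} {rho}
rho zeta (6): add. Components now {rho,zeta} {kappa} {delta,theta} {gamma}
rho theta (7): add. Components now {delta,rho,theta,zeta} {kappa} {gamma}
delta gamma (10): add. Components now {delta,gamma,rho,theta,zeta} {kappa}
gamma kappa (13): add. Components now {delta,gamma,kappa,rho,theta,zeta}
MST edge set: {delta theta, rho zeta, rho theta, delta gamma, gamma kappa}.
Of the listed edges, {rho zeta} are in the MST → 1.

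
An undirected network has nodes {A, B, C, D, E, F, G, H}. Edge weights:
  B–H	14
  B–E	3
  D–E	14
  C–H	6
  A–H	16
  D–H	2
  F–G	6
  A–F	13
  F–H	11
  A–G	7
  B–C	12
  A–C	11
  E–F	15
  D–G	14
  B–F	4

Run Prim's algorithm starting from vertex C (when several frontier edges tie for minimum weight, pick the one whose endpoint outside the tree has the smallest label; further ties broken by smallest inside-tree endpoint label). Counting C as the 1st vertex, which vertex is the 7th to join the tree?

B

Grow the tree from C using Prim:
Step 1: cheapest edge leaving the tree is C–H (6); add H.
Step 2: cheapest edge leaving the tree is D–H (2); add D.
Step 3: cheapest edge leaving the tree is A–C (11); add A.
Step 4: cheapest edge leaving the tree is A–G (7); add G.
Step 5: cheapest edge leaving the tree is F–G (6); add F.
Step 6: cheapest edge leaving the tree is B–F (4); add B.
Step 7: cheapest edge leaving the tree is B–E (3); add E.
Vertex order: C, H, D, A, G, F, B, E. The 7th vertex is B.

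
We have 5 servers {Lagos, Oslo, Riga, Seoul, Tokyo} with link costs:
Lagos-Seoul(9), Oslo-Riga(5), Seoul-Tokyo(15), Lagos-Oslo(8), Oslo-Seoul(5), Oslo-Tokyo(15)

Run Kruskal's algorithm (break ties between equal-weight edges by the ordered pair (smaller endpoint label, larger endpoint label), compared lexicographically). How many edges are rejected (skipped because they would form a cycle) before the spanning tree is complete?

Kruskal's algorithm — process edges by increasing weight (ties by edge label):
Oslo-Riga (5): add — endpoints in different components.
Oslo-Seoul (5): add — endpoints in different components.
Lagos-Oslo (8): add — endpoints in different components.
Lagos-Seoul (9): skip — Lagos and Seoul already connected.
Oslo-Tokyo (15): add — endpoints in different components.
Edges rejected before the tree was complete: 1.

1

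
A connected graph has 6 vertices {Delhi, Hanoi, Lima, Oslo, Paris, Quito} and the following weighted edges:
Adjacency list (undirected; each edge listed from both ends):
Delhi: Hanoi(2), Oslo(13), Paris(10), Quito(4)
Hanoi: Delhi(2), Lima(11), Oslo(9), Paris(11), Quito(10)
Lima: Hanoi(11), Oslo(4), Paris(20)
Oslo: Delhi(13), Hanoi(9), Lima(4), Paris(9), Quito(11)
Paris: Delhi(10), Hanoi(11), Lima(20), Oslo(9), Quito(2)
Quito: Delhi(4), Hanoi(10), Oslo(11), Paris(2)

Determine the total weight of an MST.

21

Prim, starting at Hanoi.
Step 1: cheapest edge leaving the tree is Delhi—Hanoi (2); add Delhi.
Step 2: cheapest edge leaving the tree is Delhi—Quito (4); add Quito.
Step 3: cheapest edge leaving the tree is Paris—Quito (2); add Paris.
Step 4: cheapest edge leaving the tree is Hanoi—Oslo (9); add Oslo.
Step 5: cheapest edge leaving the tree is Lima—Oslo (4); add Lima.
MST edges: Delhi—Hanoi, Delhi—Quito, Paris—Quito, Hanoi—Oslo, Lima—Oslo; total weight 2+4+2+9+4 = 21.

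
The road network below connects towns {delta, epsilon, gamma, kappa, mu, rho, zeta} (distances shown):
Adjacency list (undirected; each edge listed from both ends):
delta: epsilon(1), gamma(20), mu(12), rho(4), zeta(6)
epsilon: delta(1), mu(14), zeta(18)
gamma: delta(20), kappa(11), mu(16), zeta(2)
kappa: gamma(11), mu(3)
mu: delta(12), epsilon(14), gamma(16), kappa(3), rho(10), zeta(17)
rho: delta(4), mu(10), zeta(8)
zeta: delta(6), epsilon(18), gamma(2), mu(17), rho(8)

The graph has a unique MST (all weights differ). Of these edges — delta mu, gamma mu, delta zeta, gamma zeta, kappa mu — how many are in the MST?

3

Kruskal's algorithm — process edges by increasing weight (ties by edge label):
delta epsilon (1): add — endpoints in different components.
gamma zeta (2): add — endpoints in different components.
kappa mu (3): add — endpoints in different components.
delta rho (4): add — endpoints in different components.
delta zeta (6): add — endpoints in different components.
rho zeta (8): skip — rho and zeta already connected.
mu rho (10): add — endpoints in different components.
MST edge set: {delta epsilon, gamma zeta, kappa mu, delta rho, delta zeta, mu rho}.
Of the listed edges, {delta zeta, gamma zeta, kappa mu} are in the MST → 3.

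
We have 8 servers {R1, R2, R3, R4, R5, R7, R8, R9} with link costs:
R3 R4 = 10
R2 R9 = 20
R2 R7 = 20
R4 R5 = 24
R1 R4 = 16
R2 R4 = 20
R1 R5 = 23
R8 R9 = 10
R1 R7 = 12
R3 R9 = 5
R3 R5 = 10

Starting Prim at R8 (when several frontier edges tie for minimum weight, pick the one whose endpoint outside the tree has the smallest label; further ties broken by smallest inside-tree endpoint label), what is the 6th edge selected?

R1-R7

Grow the tree from R8 using Prim:
Step 1: cheapest edge leaving the tree is R8 R9 (10); add R9.
Step 2: cheapest edge leaving the tree is R3 R9 (5); add R3.
Step 3: cheapest edge leaving the tree is R3 R4 (10); add R4.
Step 4: cheapest edge leaving the tree is R3 R5 (10); add R5.
Step 5: cheapest edge leaving the tree is R1 R4 (16); add R1.
Step 6: cheapest edge leaving the tree is R1 R7 (12); add R7.
Step 7: cheapest edge leaving the tree is R2 R4 (20); add R2.
The 6th edge added is R1 R7.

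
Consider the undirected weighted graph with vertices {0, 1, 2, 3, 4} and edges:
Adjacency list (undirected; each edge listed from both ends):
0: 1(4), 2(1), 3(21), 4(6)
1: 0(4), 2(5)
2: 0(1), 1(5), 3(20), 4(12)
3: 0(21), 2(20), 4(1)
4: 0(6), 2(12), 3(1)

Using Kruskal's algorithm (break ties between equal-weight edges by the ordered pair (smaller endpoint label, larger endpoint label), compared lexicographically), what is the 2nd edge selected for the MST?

3-4

Kruskal's algorithm — process edges by increasing weight (ties by edge label):
0—2 (1): add — endpoints in different components.
3—4 (1): add — endpoints in different components.
0—1 (4): add — endpoints in different components.
1—2 (5): skip — 1 and 2 already connected.
0—4 (6): add — endpoints in different components.
The 2nd edge added is 3—4.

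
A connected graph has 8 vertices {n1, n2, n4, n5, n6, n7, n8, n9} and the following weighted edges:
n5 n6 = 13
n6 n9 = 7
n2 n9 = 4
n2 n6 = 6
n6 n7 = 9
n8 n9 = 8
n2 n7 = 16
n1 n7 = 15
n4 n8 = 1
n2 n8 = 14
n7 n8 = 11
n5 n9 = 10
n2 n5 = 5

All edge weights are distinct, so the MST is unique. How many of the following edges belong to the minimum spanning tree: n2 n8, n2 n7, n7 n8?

0

Kruskal's algorithm — process edges by increasing weight (ties by edge label):
n4 n8 (1): add — endpoints in different components.
n2 n9 (4): add — endpoints in different components.
n2 n5 (5): add — endpoints in different components.
n2 n6 (6): add — endpoints in different components.
n6 n9 (7): skip — n6 and n9 already connected.
n8 n9 (8): add — endpoints in different components.
n6 n7 (9): add — endpoints in different components.
n5 n9 (10): skip — n5 and n9 already connected.
n7 n8 (11): skip — n8 and n7 already connected.
n5 n6 (13): skip — n6 and n5 already connected.
n2 n8 (14): skip — n8 and n2 already connected.
n1 n7 (15): add — endpoints in different components.
MST edge set: {n4 n8, n2 n9, n2 n5, n2 n6, n8 n9, n6 n7, n1 n7}.
Of the listed edges, {} are in the MST → 0.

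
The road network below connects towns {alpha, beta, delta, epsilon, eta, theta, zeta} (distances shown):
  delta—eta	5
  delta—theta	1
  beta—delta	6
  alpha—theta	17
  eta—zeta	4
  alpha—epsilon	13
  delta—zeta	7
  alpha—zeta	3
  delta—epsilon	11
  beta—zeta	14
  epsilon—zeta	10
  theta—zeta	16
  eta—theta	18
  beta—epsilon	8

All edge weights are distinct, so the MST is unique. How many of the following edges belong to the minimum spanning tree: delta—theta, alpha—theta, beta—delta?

2

Sort edges by weight, then run Kruskal:
delta—theta (1): add. Components now {epsilon} {zeta} {beta} {alpha} {eta} {delta,theta}
alpha—zeta (3): add. Components now {epsilon} {alpha,zeta} {beta} {eta} {delta,theta}
eta—zeta (4): add. Components now {epsilon} {alpha,eta,zeta} {beta} {delta,theta}
delta—eta (5): add. Components now {epsilon} {alpha,delta,eta,theta,zeta} {beta}
beta—delta (6): add. Components now {epsilon} {alpha,beta,delta,eta,theta,zeta}
delta—zeta (7): skip — zeta and delta already connected.
beta—epsilon (8): add. Components now {alpha,beta,delta,epsilon,eta,theta,zeta}
MST edge set: {delta—theta, alpha—zeta, eta—zeta, delta—eta, beta—delta, beta—epsilon}.
Of the listed edges, {delta—theta, beta—delta} are in the MST → 2.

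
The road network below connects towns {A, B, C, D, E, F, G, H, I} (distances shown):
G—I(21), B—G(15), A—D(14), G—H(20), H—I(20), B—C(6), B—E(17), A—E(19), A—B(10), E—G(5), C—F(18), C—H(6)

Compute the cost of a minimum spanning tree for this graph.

Prim's algorithm from F:
Step 1: cheapest edge leaving the tree is C—F (18); add C.
Step 2: cheapest edge leaving the tree is B—C (6); add B.
Step 3: cheapest edge leaving the tree is C—H (6); add H.
Step 4: cheapest edge leaving the tree is A—B (10); add A.
Step 5: cheapest edge leaving the tree is A—D (14); add D.
Step 6: cheapest edge leaving the tree is B—G (15); add G.
Step 7: cheapest edge leaving the tree is E—G (5); add E.
Step 8: cheapest edge leaving the tree is H—I (20); add I.
MST edges: C—F, B—C, C—H, A—B, A—D, B—G, E—G, H—I; total weight 18+6+6+10+14+15+5+20 = 94.

94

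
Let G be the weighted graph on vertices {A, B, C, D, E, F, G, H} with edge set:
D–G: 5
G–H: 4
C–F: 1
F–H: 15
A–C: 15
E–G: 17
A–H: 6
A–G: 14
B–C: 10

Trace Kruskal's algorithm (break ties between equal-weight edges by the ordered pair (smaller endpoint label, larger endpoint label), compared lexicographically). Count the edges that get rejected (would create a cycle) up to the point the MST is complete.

Sort edges by weight, then run Kruskal:
C–F (1): add — endpoints in different components.
G–H (4): add — endpoints in different components.
D–G (5): add — endpoints in different components.
A–H (6): add — endpoints in different components.
B–C (10): add — endpoints in different components.
A–G (14): skip — A and G already connected.
A–C (15): add — endpoints in different components.
F–H (15): skip — F and H already connected.
E–G (17): add — endpoints in different components.
Edges rejected before the tree was complete: 2.

2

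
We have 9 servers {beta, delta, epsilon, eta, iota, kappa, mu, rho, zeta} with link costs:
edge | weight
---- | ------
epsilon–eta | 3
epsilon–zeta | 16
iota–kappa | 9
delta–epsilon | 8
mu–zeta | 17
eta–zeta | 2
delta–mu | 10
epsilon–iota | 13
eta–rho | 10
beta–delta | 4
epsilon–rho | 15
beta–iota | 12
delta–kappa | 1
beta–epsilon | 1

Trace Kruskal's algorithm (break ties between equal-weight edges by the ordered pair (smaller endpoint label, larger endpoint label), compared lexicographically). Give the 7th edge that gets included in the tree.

Kruskal's algorithm — process edges by increasing weight (ties by edge label):
beta–epsilon (1): add — endpoints in different components.
delta–kappa (1): add — endpoints in different components.
eta–zeta (2): add — endpoints in different components.
epsilon–eta (3): add — endpoints in different components.
beta–delta (4): add — endpoints in different components.
delta–epsilon (8): skip — epsilon and delta already connected.
iota–kappa (9): add — endpoints in different components.
delta–mu (10): add — endpoints in different components.
eta–rho (10): add — endpoints in different components.
The 7th edge added is delta–mu.

delta-mu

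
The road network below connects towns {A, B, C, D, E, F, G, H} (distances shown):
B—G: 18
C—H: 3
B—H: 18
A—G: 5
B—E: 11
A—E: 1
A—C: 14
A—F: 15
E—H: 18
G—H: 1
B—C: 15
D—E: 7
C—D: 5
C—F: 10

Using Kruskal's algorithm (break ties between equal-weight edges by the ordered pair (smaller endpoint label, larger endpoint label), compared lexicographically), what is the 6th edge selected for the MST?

Kruskal's algorithm — process edges by increasing weight (ties by edge label):
A—E (1): add — endpoints in different components.
G—H (1): add — endpoints in different components.
C—H (3): add — endpoints in different components.
A—G (5): add — endpoints in different components.
C—D (5): add — endpoints in different components.
D—E (7): skip — D and E already connected.
C—F (10): add — endpoints in different components.
B—E (11): add — endpoints in different components.
The 6th edge added is C—F.

C-F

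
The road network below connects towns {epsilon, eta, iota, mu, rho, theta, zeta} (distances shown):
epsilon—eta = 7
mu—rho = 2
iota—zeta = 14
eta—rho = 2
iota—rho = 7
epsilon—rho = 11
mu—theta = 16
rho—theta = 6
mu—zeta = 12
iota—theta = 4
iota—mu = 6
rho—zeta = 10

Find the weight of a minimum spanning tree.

31

Grow the tree from rho using Prim:
Step 1: frontier [eta—rho 2, mu—rho 2, rho—theta 6, iota—rho 7, rho—zeta 10, epsilon—rho 11] → take eta—rho (2); add eta.
Step 2: frontier [epsilon—eta 7, mu—rho 2, rho—theta 6, iota—rho 7, rho—zeta 10, epsilon—rho 11] → take mu—rho (2); add mu.
Step 3: frontier [epsilon—eta 7, iota—mu 6, mu—zeta 12, mu—theta 16, rho—theta 6, iota—rho 7, rho—zeta 10, epsilon—rho 11] → take iota—mu (6); add iota.
Step 4: frontier [epsilon—eta 7, iota—theta 4, iota—zeta 14, mu—zeta 12, mu—theta 16, rho—theta 6, rho—zeta 10, epsilon—rho 11] → take iota—theta (4); add theta.
Step 5: frontier [epsilon—eta 7, iota—zeta 14, mu—zeta 12, rho—zeta 10, epsilon—rho 11] → take epsilon—eta (7); add epsilon.
Step 6: frontier [iota—zeta 14, mu—zeta 12, rho—zeta 10] → take rho—zeta (10); add zeta.
MST edges: eta—rho, mu—rho, iota—mu, iota—theta, epsilon—eta, rho—zeta; total weight 2+2+6+4+7+10 = 31.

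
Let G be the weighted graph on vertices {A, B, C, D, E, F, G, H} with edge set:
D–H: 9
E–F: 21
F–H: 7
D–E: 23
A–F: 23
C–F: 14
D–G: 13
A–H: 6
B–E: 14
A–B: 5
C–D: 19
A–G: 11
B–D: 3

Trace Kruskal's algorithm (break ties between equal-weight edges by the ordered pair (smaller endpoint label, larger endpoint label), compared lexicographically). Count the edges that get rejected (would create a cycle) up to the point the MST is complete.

2

Kruskal: consider edges lightest-first.
B–D (3): add — endpoints in different components.
A–B (5): add — endpoints in different components.
A–H (6): add — endpoints in different components.
F–H (7): add — endpoints in different components.
D–H (9): skip — D and H already connected.
A–G (11): add — endpoints in different components.
D–G (13): skip — D and G already connected.
B–E (14): add — endpoints in different components.
C–F (14): add — endpoints in different components.
Edges rejected before the tree was complete: 2.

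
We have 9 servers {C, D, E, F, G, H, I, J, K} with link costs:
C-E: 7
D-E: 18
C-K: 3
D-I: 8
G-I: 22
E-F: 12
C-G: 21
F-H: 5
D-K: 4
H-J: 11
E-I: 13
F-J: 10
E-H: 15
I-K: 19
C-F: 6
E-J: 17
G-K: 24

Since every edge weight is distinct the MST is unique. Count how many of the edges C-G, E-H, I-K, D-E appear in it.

Kruskal's algorithm — process edges by increasing weight (ties by edge label):
C-K (3): add — endpoints in different components.
D-K (4): add — endpoints in different components.
F-H (5): add — endpoints in different components.
C-F (6): add — endpoints in different components.
C-E (7): add — endpoints in different components.
D-I (8): add — endpoints in different components.
F-J (10): add — endpoints in different components.
H-J (11): skip — H and J already connected.
E-F (12): skip — E and F already connected.
E-I (13): skip — E and I already connected.
E-H (15): skip — E and H already connected.
E-J (17): skip — E and J already connected.
D-E (18): skip — D and E already connected.
I-K (19): skip — I and K already connected.
C-G (21): add — endpoints in different components.
MST edge set: {C-K, D-K, F-H, C-F, C-E, D-I, F-J, C-G}.
Of the listed edges, {C-G} are in the MST → 1.

1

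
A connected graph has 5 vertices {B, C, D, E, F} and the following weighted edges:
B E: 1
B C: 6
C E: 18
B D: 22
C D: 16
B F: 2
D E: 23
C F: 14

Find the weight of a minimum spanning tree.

Prim, starting at E.
Step 1: frontier [B E 1, C E 18, D E 23] → take B E (1); add B.
Step 2: frontier [B F 2, B C 6, B D 22, C E 18, D E 23] → take B F (2); add F.
Step 3: frontier [B C 6, B D 22, C E 18, D E 23, C F 14] → take B C (6); add C.
Step 4: frontier [B D 22, C D 16, D E 23] → take C D (16); add D.
MST edges: B E, B F, B C, C D; total weight 1+2+6+16 = 25.

25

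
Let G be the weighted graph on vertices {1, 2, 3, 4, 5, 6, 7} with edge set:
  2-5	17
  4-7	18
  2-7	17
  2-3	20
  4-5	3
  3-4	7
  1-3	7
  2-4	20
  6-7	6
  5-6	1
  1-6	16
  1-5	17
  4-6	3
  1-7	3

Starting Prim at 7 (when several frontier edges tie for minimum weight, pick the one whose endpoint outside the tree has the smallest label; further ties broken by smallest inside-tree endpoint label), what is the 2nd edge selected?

Grow the tree from 7 using Prim:
Step 1: frontier [1-7 3, 6-7 6, 2-7 17, 4-7 18] → take 1-7 (3); add 1.
Step 2: frontier [1-3 7, 1-6 16, 1-5 17, 6-7 6, 2-7 17, 4-7 18] → take 6-7 (6); add 6.
Step 3: frontier [1-3 7, 1-5 17, 5-6 1, 4-6 3, 2-7 17, 4-7 18] → take 5-6 (1); add 5.
Step 4: frontier [1-3 7, 4-5 3, 2-5 17, 4-6 3, 2-7 17, 4-7 18] → take 4-5 (3); add 4.
Step 5: frontier [1-3 7, 3-4 7, 2-4 20, 2-5 17, 2-7 17] → take 1-3 (7); add 3.
Step 6: frontier [2-3 20, 2-4 20, 2-5 17, 2-7 17] → take 2-5 (17); add 2.
The 2nd edge added is 6-7.

6-7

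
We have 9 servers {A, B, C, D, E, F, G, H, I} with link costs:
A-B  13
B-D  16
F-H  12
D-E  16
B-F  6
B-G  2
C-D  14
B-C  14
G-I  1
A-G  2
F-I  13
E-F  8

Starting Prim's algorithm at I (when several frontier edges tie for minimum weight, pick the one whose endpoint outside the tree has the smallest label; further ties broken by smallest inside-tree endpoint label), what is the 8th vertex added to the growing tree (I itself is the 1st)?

Grow the tree from I using Prim:
Step 1: frontier [G-I 1, F-I 13] → take G-I (1); add G.
Step 2: frontier [A-G 2, B-G 2, F-I 13] → take A-G (2); add A.
Step 3: frontier [A-B 13, B-G 2, F-I 13] → take B-G (2); add B.
Step 4: frontier [B-F 6, B-C 14, B-D 16, F-I 13] → take B-F (6); add F.
Step 5: frontier [B-C 14, B-D 16, E-F 8, F-H 12] → take E-F (8); add E.
Step 6: frontier [B-C 14, B-D 16, D-E 16, F-H 12] → take F-H (12); add H.
Step 7: frontier [B-C 14, B-D 16, D-E 16] → take B-C (14); add C.
Step 8: frontier [B-D 16, C-D 14, D-E 16] → take C-D (14); add D.
Vertex order: I, G, A, B, F, E, H, C, D. The 8th vertex is C.

C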